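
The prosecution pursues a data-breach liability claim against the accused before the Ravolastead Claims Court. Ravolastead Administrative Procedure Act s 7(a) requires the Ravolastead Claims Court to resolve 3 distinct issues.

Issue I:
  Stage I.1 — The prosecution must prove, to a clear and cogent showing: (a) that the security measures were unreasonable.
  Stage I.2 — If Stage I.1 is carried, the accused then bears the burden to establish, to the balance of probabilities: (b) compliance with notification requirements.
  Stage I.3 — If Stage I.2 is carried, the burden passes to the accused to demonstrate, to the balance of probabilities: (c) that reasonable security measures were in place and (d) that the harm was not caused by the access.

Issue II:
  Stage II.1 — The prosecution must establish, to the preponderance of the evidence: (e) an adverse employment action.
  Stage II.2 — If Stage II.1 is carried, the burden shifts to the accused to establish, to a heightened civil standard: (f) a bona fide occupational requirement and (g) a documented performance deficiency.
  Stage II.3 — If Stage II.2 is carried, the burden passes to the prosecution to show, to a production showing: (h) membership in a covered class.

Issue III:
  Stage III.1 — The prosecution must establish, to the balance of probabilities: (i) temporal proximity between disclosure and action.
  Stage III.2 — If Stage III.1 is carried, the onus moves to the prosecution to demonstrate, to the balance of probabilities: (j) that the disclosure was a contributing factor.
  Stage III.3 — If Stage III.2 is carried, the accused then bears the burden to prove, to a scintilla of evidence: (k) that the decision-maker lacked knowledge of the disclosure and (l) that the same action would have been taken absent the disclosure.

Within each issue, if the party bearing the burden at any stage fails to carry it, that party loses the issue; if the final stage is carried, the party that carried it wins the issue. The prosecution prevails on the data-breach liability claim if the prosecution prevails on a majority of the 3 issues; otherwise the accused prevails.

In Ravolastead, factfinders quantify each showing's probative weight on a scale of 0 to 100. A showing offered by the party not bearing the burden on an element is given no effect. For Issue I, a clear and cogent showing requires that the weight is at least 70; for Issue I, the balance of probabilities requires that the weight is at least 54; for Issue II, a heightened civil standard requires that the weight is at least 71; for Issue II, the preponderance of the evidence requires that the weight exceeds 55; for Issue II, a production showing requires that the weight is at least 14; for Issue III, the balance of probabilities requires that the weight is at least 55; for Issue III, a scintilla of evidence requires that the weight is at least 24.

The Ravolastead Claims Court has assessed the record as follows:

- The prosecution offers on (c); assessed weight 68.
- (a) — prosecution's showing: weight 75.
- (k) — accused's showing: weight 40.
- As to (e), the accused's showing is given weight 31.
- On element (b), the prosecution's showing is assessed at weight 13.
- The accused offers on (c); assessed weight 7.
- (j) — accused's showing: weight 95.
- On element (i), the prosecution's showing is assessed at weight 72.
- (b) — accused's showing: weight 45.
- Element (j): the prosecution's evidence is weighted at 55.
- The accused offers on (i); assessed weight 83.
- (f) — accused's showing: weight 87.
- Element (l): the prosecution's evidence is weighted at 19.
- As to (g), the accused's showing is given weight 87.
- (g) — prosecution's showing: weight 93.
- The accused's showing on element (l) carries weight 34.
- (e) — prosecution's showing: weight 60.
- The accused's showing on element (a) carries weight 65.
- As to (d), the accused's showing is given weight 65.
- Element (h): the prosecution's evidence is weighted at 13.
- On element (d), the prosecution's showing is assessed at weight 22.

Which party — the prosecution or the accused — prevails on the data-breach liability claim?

— Issue I —
Stage I.1 (prosecution, a clear and cogent showing, weight is at least 70): (a) 75 (accused's 65 disregarded) ≥ 70 — meets.
  The prosecution carries Stage I.1; the accused now bears the burden.
Stage I.2 (accused, the balance of probabilities, weight is at least 54): (b) 45 (prosecution's 13 disregarded) < 54 — fails.
  Not every element is met, so the accused fails to carry Stage I.2.
The prosecution prevails on this issue.
— Issue II —
At Stage II.1 the prosecution must meet the preponderance of the evidence (weight exceeds 55): on (e) the weight is 60 (the accused's 31 is given no effect), > 55, so (e) meets the standard.
  Stage II.1 is satisfied; the onus moves to the accused.
At Stage II.2 the accused must meet a heightened civil standard (weight is at least 71): on (f) the weight is 87, which does reach 71, so (f) meets the standard; on (g) the weight is 87 (the prosecution's 93 is given no effect), which does reach 71, so (g) meets the standard.
  Stage II.2 is satisfied; the onus moves to the prosecution.
At Stage II.3 the prosecution must meet a production showing (weight is at least 14): on (h) the weight is 13, < 14, so (h) does not meet the standard.
  Stage II.3 not carried; the prosecution fails its burden.
The accused prevails on this issue.
— Issue III —
Stage III.1 (prosecution, the balance of probabilities, weight is at least 55): (i) 72 (accused's 83 disregarded) ≥ 55 — meets.
  All elements met. The prosecution retains the burden for Stage III.2.
Stage III.2 (prosecution, the balance of probabilities, weight is at least 55): (j) 55 (accused's 95 disregarded) ≥ 55 — meets.
  Stage III.2 is satisfied; the onus moves to the accused.
Stage III.3 (accused, a scintilla of evidence, weight is at least 24): (k) 40 ≥ 24 — meets; (l) 34 (prosecution's 19 disregarded) ≥ 24 — meets.
  The accused carries the last stage.
Every stage carried; the accused prevails on this issue.
Per-issue: Issue I → prosecution; Issue II → accused; Issue III → accused. The prosecution must prevail on a majority of issues; overall, the accused prevails.

accused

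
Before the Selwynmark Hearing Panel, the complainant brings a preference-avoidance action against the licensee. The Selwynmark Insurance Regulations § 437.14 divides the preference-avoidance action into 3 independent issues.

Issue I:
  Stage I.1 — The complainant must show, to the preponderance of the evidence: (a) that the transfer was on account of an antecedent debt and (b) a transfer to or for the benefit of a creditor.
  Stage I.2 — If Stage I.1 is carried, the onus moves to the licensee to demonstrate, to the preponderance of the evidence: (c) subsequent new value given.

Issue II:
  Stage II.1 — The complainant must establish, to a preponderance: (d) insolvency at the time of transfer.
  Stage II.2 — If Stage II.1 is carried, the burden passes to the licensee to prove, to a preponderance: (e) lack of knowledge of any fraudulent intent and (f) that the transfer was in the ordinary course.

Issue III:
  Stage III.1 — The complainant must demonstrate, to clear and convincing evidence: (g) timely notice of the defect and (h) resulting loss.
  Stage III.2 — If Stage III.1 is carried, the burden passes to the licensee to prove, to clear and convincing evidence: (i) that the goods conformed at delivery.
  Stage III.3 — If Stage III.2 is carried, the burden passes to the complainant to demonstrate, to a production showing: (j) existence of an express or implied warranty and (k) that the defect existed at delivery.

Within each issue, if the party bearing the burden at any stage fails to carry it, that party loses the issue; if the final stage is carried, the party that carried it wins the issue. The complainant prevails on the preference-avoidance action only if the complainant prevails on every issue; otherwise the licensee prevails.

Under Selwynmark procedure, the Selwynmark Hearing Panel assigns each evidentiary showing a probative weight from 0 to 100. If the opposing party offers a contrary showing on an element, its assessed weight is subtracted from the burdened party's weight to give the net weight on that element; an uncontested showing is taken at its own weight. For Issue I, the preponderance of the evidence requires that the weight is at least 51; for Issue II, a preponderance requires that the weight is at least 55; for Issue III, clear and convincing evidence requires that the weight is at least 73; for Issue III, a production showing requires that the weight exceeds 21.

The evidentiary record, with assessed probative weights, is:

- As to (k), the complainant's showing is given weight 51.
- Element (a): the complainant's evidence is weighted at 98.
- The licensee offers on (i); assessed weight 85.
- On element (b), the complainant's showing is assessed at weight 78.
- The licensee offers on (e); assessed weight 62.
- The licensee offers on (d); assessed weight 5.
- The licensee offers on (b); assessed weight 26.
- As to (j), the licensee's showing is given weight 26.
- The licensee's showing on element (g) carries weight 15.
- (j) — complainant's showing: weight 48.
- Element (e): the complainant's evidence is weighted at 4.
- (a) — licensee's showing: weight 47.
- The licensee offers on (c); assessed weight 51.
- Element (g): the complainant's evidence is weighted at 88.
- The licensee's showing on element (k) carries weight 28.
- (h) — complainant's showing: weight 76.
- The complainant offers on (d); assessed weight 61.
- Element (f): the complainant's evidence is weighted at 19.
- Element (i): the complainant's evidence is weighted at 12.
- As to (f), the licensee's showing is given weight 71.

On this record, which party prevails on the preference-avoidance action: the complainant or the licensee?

licensee

— Issue I —
Stage I.1 — burden on complainant; standard: the preponderance of the evidence (weight is at least 51).
    (a): 98 − 47 = 51 ≥ 51 [met]
    (b): 78 − 26 = 52 ≥ 51 [met]
  Stage I.1 is satisfied; the onus moves to the licensee.
Stage I.2 — burden on licensee; standard: the preponderance of the evidence (weight is at least 51).
    (c): 51 ≥ 51 [met]
  All elements met at the final stage.
All stages carried — the licensee prevails on this issue.
— Issue II —
Stage II.1 (complainant, a preponderance, weight is at least 55): (d) net 61−5=56 ≥ 55 — meets.
  Stage II.1 is satisfied; the onus moves to the licensee.
Stage II.2 (licensee, a preponderance, weight is at least 55): (e) net 62−4=58 ≥ 55 — meets; (f) net 71−19=52 < 55 — fails.
  The licensee does not carry Stage II.2.
The complainant prevails on this issue.
— Issue III —
Stage III.1 (complainant, clear and convincing evidence, weight is at least 73): (g) net 88−15=73 ≥ 73 — meets; (h) 76 ≥ 73 — meets.
  All elements met. The burden passes to the licensee.
Stage III.2 (licensee, clear and convincing evidence, weight is at least 73): (i) net 85−12=73 ≥ 73 — meets.
  Stage III.2 carried; the burden shifts to the complainant.
Stage III.3 (complainant, a production showing, weight exceeds 21): (j) net 48−26=22 > 21 — meets; (k) net 51−28=23 > 21 — meets.
  The complainant carries the last stage.
With every stage satisfied, the complainant prevails on this issue.
Per-issue: Issue I → licensee; Issue II → complainant; Issue III → complainant. The complainant must prevail on every issue; overall, the licensee prevails.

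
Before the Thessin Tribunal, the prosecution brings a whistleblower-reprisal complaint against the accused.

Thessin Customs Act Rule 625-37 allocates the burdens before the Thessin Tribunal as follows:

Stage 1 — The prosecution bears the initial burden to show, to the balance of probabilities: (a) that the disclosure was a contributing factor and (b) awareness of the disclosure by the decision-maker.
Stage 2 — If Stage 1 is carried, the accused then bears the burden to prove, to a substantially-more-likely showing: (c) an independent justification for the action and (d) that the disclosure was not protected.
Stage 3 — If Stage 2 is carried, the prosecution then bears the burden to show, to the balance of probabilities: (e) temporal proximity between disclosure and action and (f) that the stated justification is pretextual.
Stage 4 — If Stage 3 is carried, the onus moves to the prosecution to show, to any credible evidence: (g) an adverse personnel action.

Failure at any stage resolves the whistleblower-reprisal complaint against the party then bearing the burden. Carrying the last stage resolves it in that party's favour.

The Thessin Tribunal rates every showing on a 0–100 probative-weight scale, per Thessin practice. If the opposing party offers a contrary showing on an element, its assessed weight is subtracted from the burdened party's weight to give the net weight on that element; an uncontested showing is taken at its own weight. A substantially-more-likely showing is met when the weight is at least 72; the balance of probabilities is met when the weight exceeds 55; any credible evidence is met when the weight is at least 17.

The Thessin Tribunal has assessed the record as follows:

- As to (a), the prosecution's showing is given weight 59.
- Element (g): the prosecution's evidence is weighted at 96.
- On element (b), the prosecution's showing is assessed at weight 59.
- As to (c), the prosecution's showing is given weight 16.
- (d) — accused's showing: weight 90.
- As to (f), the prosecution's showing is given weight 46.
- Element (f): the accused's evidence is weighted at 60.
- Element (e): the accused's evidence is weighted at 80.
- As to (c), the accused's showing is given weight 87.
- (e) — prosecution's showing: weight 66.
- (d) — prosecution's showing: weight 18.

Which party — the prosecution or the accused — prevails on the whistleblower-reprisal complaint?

Stage 1 — burden on prosecution; standard: the balance of probabilities (weight exceeds 55).
    (a): 59 > 55 [met]
    (b): 59 > 55 [met]
  Stage 1 carried; the burden shifts to the accused.
Stage 2 — burden on accused; standard: a substantially-more-likely showing (weight is at least 72).
    (c): 87 − 16 = 71 < 72 [not met]
    (d): 90 − 18 = 72 ≥ 72 [met]
  The accused does not carry Stage 2.
The analysis ends at Stage 2; the prosecution prevails.

prosecution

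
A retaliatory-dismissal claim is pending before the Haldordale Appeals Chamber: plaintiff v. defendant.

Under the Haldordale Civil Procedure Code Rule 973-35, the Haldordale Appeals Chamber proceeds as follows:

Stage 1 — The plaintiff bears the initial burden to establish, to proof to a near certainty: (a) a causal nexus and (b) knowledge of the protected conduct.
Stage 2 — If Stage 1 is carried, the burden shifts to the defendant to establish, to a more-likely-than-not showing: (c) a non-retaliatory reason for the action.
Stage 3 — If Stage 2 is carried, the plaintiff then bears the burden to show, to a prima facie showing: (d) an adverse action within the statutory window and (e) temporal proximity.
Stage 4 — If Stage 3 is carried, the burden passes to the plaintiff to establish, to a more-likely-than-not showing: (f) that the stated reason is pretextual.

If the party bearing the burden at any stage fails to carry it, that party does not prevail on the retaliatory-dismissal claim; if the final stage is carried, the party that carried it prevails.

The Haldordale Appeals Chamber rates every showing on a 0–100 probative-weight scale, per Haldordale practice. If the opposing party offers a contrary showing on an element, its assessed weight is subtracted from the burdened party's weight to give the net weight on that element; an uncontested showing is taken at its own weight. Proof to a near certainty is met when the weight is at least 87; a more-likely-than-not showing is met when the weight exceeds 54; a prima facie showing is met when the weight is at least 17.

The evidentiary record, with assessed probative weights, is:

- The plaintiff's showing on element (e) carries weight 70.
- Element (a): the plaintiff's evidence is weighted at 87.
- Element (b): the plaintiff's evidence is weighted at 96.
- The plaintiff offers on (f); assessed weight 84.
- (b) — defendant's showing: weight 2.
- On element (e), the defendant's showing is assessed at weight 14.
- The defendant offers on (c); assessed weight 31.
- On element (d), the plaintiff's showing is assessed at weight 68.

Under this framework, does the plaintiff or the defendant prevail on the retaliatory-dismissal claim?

Stage 1 (plaintiff, proof to a near certainty, weight is at least 87): (a) 87 ≥ 87 — meets; (b) net 96−2=94 ≥ 87 — meets.
  Stage 1 carried; the burden shifts to the defendant.
Stage 2 (defendant, a more-likely-than-not showing, weight exceeds 54): (c) 31 ≤ 54 — fails.
  Not every element is met, so the defendant fails to carry Stage 2.
So the plaintiff prevails.

plaintiff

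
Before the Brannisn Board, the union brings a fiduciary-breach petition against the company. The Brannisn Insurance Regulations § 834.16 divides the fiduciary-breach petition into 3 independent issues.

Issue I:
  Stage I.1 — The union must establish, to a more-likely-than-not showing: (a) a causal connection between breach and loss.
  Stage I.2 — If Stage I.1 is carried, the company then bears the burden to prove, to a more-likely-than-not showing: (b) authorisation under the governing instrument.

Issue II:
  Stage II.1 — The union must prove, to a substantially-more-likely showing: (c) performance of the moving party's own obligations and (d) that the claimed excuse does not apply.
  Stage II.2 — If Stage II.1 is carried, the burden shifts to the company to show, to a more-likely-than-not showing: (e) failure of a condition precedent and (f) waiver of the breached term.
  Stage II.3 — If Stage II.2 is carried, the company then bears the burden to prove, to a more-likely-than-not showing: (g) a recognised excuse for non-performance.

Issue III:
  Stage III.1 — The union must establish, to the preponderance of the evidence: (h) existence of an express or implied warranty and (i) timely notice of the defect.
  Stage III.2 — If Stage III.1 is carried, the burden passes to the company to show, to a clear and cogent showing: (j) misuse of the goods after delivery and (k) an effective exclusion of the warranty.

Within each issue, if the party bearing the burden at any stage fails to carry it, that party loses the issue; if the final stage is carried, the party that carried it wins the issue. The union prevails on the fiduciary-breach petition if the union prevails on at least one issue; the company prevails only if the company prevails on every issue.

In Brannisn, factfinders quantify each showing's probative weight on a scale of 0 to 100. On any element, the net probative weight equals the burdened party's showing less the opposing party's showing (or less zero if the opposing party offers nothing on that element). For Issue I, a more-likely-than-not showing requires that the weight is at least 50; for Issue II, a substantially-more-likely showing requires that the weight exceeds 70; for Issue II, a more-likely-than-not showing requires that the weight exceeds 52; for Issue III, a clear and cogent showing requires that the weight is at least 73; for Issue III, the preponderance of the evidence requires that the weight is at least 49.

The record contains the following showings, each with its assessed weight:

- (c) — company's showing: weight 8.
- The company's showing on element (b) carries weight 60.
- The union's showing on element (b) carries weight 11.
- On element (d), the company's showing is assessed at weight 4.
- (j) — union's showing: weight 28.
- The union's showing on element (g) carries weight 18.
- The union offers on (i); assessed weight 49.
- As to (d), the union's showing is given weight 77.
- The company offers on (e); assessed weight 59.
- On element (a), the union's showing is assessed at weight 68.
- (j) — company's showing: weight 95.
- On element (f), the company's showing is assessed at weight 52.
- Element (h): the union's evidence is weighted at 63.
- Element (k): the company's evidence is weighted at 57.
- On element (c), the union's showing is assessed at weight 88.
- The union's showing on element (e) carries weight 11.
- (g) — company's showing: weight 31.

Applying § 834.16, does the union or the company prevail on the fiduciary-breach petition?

union

— Issue I —
Stage I.1 — burden on union; standard: a more-likely-than-not showing (weight is at least 50).
    (a): 68 ≥ 50 [met]
  All elements met. The burden passes to the company.
Stage I.2 — burden on company; standard: a more-likely-than-not showing (weight is at least 50).
    (b): 60 − 11 = 49 < 50 [not met]
  Stage I.2 not carried; the company fails its burden.
The union prevails on this issue.
— Issue II —
Stage II.1 (union, a substantially-more-likely showing, weight exceeds 70): (c) net 88−8=80 > 70 — meets; (d) net 77−4=73 > 70 — meets.
  Stage II.1 carried; the burden shifts to the company.
Stage II.2 (company, a more-likely-than-not showing, weight exceeds 52): (e) net 59−11=48 ≤ 52 — fails; (f) 52 ≤ 52 — fails.
  The company does not carry Stage II.2.
The union prevails on this issue.
— Issue III —
Stage III.1 (union, the preponderance of the evidence, weight is at least 49): (h) 63 ≥ 49 — meets; (i) 49 ≥ 49 — meets.
  Stage III.1 is satisfied; the onus moves to the company.
Stage III.2 (company, a clear and cogent showing, weight is at least 73): (j) net 95−28=67 < 73 — fails; (k) 57 < 73 — fails.
  Not every element is met, so the company fails to carry Stage III.2.
The analysis ends at Stage III.2; the union prevails on this issue.
Per-issue: Issue I → union; Issue II → union; Issue III → union. The union must prevail on at least one issue; overall, the union prevails.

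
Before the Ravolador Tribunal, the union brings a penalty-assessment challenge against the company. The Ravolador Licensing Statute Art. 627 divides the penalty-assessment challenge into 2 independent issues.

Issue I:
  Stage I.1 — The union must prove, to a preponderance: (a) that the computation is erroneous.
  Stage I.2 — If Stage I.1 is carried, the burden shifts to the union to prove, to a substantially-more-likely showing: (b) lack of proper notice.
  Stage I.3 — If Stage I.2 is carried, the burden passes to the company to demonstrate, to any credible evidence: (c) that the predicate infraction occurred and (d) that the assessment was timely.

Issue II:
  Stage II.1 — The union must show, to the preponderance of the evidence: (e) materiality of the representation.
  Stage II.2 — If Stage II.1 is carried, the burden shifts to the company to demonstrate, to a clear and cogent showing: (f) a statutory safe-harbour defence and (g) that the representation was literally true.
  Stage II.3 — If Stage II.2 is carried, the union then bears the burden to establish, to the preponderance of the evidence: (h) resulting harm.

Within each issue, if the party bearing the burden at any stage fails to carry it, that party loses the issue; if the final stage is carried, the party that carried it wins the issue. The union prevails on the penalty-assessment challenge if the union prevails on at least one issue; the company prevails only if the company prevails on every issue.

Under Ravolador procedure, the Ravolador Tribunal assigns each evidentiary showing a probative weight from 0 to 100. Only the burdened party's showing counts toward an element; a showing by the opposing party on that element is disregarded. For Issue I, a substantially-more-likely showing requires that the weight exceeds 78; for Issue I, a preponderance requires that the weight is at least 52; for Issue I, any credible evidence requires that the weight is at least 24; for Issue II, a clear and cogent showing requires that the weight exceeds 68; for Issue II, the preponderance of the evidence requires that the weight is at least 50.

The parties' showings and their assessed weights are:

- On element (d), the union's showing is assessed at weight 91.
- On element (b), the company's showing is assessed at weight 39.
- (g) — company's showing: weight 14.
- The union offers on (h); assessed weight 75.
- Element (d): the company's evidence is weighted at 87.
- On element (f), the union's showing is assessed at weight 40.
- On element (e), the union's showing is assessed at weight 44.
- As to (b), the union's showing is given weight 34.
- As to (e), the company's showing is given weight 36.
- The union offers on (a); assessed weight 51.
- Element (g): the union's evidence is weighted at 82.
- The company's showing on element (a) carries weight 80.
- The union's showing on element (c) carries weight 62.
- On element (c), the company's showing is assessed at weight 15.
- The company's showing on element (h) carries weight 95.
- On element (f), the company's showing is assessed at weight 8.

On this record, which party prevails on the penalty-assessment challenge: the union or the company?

— Issue I —
At Stage I.1 the union must meet a preponderance (weight is at least 52): on (a) the weight is 51 (the company's 80 is given no effect), < 52, so (a) does not meet the standard.
  The union does not carry Stage I.1.
The company prevails on this issue.
— Issue II —
Stage II.1 (union, the preponderance of the evidence, weight is at least 50): (e) 44 (company's 36 disregarded) < 50 — fails.
  The union does not carry Stage II.1.
The company prevails on this issue.
Per-issue: Issue I → company; Issue II → company. The union must prevail on at least one issue; overall, the company prevails.

company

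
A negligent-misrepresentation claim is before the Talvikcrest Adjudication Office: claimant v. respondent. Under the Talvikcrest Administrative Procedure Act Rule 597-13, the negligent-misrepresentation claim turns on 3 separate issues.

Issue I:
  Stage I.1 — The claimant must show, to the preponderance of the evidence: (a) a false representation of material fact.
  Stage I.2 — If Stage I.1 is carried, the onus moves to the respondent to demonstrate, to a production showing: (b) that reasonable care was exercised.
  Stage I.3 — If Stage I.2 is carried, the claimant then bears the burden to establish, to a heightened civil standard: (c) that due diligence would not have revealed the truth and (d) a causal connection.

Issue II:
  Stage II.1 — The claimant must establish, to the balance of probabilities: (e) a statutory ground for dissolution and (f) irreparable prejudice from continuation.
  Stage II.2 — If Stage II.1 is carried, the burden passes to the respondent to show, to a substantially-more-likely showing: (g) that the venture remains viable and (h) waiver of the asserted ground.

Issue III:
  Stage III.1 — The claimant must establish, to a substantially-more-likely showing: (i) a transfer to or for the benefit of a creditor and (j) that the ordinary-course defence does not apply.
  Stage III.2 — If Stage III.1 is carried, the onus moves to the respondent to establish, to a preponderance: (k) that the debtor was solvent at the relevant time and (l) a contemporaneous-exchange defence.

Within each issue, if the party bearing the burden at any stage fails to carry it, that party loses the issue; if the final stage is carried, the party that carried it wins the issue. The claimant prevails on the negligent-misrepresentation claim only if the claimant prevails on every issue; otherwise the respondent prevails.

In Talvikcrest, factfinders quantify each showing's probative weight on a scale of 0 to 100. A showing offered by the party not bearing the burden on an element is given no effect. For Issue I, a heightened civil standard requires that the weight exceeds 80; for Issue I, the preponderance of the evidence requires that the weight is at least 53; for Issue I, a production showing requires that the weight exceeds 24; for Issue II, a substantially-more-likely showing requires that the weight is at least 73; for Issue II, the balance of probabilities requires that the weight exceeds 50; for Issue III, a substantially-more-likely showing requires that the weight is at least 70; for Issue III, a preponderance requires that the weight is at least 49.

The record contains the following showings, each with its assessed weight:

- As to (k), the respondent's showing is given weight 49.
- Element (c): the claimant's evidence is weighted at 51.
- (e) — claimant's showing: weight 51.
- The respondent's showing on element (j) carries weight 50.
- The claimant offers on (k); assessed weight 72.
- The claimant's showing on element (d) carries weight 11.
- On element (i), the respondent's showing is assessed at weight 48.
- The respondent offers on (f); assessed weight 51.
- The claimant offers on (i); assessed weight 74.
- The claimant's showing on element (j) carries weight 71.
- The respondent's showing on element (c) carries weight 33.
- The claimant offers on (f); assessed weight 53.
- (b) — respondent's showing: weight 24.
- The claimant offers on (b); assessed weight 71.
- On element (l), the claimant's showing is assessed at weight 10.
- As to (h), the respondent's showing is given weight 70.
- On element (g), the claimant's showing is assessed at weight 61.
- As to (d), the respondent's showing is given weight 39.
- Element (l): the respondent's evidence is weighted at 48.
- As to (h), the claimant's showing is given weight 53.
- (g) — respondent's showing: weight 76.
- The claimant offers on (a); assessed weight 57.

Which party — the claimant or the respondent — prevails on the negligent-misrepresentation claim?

— Issue I —
Stage I.1 — burden on claimant; standard: the preponderance of the evidence (weight is at least 53).
    (a): 57 ≥ 53 [met]
  Stage I.1 is satisfied; the onus moves to the respondent.
Stage I.2 — burden on respondent; standard: a production showing (weight exceeds 24).
    (b): 24 (claimant's 71 disregarded) ≤ 24 [not met]
  Not every element is met, so the respondent fails to carry Stage I.2.
The claimant prevails on this issue.
— Issue II —
At Stage II.1 the claimant must meet the balance of probabilities (weight exceeds 50): on (e) the weight is 51, which does exceed 50, so (e) meets the standard; on (f) the weight is 53 (the respondent's 51 is given no effect), which does exceed 50, so (f) meets the standard.
  Stage II.1 carried; the burden shifts to the respondent.
At Stage II.2 the respondent must meet a substantially-more-likely showing (weight is at least 73): on (g) the weight is 76 (the claimant's 61 is given no effect), ≥ 73, so (g) meets the standard; on (h) the weight is 70 (the claimant's 53 is given no effect), which does not reach 73, so (h) does not meet the standard.
  Stage II.2 not carried; the respondent fails its burden.
The analysis ends at Stage II.2; the claimant prevails on this issue.
— Issue III —
Stage III.1 (claimant, a substantially-more-likely showing, weight is at least 70): (i) 74 (respondent's 48 disregarded) ≥ 70 — meets; (j) 71 (respondent's 50 disregarded) ≥ 70 — meets.
  Stage III.1 carried; the burden shifts to the respondent.
Stage III.2 (respondent, a preponderance, weight is at least 49): (k) 49 (claimant's 72 disregarded) ≥ 49 — meets; (l) 48 (claimant's 10 disregarded) < 49 — fails.
  Not every element is met, so the respondent fails to carry Stage III.2.
The claimant prevails on this issue.
Per-issue: Issue I → claimant; Issue II → claimant; Issue III → claimant. The claimant must prevail on every issue; overall, the claimant prevails.

claimant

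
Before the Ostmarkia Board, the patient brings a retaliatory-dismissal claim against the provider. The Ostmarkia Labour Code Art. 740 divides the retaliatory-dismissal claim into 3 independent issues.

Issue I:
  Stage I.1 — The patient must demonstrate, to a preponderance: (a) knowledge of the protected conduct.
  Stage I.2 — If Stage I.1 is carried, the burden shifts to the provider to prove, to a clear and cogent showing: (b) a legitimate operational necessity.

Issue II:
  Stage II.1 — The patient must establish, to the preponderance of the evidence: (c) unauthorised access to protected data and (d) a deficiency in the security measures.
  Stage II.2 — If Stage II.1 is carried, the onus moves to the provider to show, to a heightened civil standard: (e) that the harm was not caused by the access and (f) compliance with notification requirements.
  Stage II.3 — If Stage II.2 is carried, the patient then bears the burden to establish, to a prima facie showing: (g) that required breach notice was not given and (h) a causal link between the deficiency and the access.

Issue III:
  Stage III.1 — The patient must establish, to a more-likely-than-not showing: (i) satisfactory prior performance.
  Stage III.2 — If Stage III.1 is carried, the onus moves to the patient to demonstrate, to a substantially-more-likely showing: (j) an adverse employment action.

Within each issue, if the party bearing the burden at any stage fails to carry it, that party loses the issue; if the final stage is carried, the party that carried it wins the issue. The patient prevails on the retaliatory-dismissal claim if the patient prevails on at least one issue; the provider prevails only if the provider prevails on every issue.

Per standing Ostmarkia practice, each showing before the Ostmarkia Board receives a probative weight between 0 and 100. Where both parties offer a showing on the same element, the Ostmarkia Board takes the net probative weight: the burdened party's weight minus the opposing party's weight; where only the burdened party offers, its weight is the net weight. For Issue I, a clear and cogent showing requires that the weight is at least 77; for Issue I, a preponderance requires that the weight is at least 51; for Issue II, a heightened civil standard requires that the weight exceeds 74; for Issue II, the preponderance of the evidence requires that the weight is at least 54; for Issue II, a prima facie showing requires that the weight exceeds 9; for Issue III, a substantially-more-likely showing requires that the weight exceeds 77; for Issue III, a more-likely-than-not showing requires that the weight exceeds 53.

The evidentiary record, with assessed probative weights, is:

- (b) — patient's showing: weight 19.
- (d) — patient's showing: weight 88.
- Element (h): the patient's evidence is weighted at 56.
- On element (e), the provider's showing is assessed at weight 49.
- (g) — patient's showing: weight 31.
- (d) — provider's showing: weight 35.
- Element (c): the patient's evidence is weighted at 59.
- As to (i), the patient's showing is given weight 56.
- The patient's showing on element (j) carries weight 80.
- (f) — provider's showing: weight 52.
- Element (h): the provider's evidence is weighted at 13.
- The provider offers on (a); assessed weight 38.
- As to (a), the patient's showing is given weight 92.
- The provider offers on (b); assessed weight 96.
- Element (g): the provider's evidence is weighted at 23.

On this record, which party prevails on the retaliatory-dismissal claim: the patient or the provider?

patient

— Issue I —
Stage I.1 (patient, a preponderance, weight is at least 51): (a) net 92−38=54 ≥ 51 — meets.
  All elements met. The burden passes to the provider.
Stage I.2 (provider, a clear and cogent showing, weight is at least 77): (b) net 96−19=77 ≥ 77 — meets.
  Stage I.2 carried; the final stage is satisfied.
With every stage satisfied, the provider prevails on this issue.
— Issue II —
Stage II.1 — burden on patient; standard: the preponderance of the evidence (weight is at least 54).
    (c): 59 ≥ 54 [met]
    (d): 88 − 35 = 53 < 54 [not met]
  Stage II.1 not carried; the patient fails its burden.
The provider prevails on this issue.
— Issue III —
Stage III.1 — burden on patient; standard: a more-likely-than-not showing (weight exceeds 53).
    (i): 56 > 53 [met]
  Stage III.1 carried; the burden remains with the patient.
Stage III.2 — burden on patient; standard: a substantially-more-likely showing (weight exceeds 77).
    (j): 80 > 77 [met]
  All elements met at the final stage.
With every stage satisfied, the patient prevails on this issue.
Per-issue: Issue I → provider; Issue II → provider; Issue III → patient. The patient must prevail on at least one issue; overall, the patient prevails.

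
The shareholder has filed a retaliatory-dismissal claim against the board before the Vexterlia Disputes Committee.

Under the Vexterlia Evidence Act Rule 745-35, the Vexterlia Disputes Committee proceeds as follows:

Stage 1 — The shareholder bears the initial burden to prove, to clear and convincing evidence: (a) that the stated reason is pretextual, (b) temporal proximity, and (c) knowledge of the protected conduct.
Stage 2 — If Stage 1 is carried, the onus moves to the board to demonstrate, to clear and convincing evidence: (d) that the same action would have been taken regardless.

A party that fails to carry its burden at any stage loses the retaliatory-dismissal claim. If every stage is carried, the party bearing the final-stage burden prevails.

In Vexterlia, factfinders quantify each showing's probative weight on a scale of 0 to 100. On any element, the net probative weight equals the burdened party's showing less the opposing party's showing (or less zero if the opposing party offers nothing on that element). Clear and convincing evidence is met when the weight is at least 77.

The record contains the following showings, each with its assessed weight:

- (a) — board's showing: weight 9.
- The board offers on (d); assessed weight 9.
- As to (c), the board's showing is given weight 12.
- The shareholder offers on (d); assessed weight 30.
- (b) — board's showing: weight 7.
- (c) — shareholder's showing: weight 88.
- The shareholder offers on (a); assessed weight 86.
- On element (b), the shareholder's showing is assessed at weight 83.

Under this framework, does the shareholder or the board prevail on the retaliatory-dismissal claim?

board

Stage 1 — burden on shareholder; standard: clear and convincing evidence (weight is at least 77).
    (a): 86 − 9 = 77 ≥ 77 [met]
    (b): 83 − 7 = 76 < 77 [not met]
    (c): 88 − 12 = 76 < 77 [not met]
  Stage 1 not carried; the shareholder fails its burden.
The board prevails.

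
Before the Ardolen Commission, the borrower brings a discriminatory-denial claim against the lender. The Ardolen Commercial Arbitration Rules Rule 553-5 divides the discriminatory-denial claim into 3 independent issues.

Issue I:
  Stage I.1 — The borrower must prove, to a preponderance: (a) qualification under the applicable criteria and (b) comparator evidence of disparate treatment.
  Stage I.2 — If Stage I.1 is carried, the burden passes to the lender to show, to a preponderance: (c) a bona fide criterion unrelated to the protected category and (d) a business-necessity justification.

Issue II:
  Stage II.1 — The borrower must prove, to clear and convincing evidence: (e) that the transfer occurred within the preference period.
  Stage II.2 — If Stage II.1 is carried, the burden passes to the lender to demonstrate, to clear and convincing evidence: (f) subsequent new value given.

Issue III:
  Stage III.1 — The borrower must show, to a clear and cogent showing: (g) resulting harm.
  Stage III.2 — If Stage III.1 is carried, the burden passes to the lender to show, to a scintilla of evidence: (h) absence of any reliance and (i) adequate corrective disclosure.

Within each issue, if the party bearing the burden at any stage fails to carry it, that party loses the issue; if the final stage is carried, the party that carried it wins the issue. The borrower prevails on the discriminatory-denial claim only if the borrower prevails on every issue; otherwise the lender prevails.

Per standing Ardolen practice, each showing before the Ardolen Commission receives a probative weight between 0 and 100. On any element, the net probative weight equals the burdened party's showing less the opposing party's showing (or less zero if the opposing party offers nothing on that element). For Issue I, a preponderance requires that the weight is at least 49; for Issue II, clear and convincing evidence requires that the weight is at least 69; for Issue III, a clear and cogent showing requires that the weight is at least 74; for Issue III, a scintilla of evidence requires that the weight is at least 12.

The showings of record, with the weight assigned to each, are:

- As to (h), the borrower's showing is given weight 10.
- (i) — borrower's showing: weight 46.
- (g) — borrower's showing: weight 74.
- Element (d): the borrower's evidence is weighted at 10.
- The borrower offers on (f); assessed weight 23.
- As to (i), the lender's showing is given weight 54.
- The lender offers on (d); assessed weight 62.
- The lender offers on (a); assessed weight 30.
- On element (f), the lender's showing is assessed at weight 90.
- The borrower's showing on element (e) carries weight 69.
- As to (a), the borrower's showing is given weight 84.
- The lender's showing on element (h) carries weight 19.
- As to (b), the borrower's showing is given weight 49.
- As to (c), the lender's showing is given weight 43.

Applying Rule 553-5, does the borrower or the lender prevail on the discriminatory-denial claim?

borrower

— Issue I —
At Stage I.1 the borrower must meet a preponderance (weight is at least 49): on (a) the weight is 84 less the opposing 30 gives net 54, ≥ 49, so (a) meets the standard; on (b) the weight is 49, which does reach 49, so (b) meets the standard.
  Stage I.1 is satisfied; the onus moves to the lender.
At Stage I.2 the lender must meet a preponderance (weight is at least 49): on (c) the weight is 43, < 49, so (c) does not meet the standard; on (d) the weight is 62 less the opposing 10 gives net 52, ≥ 49, so (d) meets the standard.
  Not every element is met, so the lender fails to carry Stage I.2.
The borrower prevails on this issue.
— Issue II —
Stage II.1 — burden on borrower; standard: clear and convincing evidence (weight is at least 69).
    (e): 69 ≥ 69 [met]
  All elements met. The burden passes to the lender.
Stage II.2 — burden on lender; standard: clear and convincing evidence (weight is at least 69).
    (f): 90 − 23 = 67 < 69 [not met]
  The lender does not carry Stage II.2.
So the borrower prevails on this issue.
— Issue III —
Stage III.1 (borrower, a clear and cogent showing, weight is at least 74): (g) 74 ≥ 74 — meets.
  The borrower carries Stage III.1; the lender now bears the burden.
Stage III.2 (lender, a scintilla of evidence, weight is at least 12): (h) net 19−10=9 < 12 — fails; (i) net 54−46=8 < 12 — fails.
  Stage III.2 not carried; the lender fails its burden.
The borrower prevails on this issue.
Per-issue: Issue I → borrower; Issue II → borrower; Issue III → borrower. The borrower must prevail on every issue; overall, the borrower prevails.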